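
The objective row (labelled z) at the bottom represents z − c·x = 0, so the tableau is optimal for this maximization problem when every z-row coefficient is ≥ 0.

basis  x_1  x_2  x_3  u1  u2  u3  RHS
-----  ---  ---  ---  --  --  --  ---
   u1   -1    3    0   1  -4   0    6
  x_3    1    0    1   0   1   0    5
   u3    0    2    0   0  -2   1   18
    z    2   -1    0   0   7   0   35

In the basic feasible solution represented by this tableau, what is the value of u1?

u1 is basic (row 1); its value is the RHS of that row, 6.

6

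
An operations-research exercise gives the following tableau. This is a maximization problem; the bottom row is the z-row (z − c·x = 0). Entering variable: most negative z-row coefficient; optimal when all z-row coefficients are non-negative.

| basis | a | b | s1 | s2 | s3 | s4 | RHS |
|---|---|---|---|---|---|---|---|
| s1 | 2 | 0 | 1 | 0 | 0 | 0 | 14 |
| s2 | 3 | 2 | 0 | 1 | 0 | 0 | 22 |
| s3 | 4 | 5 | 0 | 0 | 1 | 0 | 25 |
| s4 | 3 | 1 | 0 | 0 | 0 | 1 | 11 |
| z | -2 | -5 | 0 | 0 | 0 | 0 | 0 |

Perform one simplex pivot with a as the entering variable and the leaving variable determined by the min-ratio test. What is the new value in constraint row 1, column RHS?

Ratio test on column a — row 1: 14/2 = 7; row 2: 22/3 = 22/3; row 3: 25/4 = 25/4; row 4: 11/3 = 11/3. Minimum is 11/3 at row 4 (s4 leaves); pivot element 3.
Divide row 4 by 3; eliminate column a from the other rows.
Row 1 update in column RHS: 14 − 2·(11/3) = 20/3.

20/3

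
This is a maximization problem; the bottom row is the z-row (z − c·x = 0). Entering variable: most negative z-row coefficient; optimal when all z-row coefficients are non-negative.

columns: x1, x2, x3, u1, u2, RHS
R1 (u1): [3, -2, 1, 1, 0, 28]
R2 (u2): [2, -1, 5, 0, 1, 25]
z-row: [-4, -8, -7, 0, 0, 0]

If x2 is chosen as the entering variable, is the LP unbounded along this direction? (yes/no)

Every constraint-row entry in column x2 is ≤ 0, so increasing x2 is unbounded.

yes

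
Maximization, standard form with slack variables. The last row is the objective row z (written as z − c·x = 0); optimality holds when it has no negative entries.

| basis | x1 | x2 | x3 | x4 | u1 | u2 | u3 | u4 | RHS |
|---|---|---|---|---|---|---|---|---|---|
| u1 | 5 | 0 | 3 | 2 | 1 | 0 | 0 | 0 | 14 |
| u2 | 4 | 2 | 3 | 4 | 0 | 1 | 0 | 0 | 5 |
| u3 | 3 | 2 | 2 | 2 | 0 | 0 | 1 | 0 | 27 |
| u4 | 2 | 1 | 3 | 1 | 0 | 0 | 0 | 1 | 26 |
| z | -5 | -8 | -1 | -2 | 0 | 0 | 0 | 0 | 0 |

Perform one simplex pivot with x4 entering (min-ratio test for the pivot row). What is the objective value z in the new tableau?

5/2

Ratio test on column x4 — row 1: 14/2 = 7; row 2: 5/4 = 5/4; row 3: 27/2 = 27/2; row 4: 26/1 = 26. Minimum is 5/4 at row 2 (u2 leaves); pivot element 4.
Pivot on row 2; the z-row RHS becomes 0 − (-2)·(5/4) = 5/2.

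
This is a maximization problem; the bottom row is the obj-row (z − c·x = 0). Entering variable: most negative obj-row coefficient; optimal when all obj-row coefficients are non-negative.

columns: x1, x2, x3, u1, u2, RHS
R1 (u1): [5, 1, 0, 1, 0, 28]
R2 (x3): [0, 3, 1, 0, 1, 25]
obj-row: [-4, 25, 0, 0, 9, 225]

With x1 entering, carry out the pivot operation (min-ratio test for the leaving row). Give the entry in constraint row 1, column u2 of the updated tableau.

0

Ratio test on column x1 — row 1: 28/5 = 28/5; row 2: entry 0 ≤ 0. Minimum is 28/5 at row 1 (u1 leaves); pivot element 5.
Divide row 1 by 5; eliminate column x1 from the other rows.
In the new row 1, the u2 entry is the old entry divided by the pivot: 0/5 = 0.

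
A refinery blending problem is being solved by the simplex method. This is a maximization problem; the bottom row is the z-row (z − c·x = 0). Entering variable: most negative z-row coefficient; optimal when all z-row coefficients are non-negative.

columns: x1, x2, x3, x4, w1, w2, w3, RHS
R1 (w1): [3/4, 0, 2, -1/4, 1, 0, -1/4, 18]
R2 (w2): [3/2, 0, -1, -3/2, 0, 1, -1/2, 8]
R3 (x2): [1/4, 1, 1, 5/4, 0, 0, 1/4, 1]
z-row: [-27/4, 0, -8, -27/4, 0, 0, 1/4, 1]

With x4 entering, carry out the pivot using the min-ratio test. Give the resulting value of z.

32/5

Ratio test on column x4 — row 1: entry -1/4 ≤ 0; row 2: entry -3/2 ≤ 0; row 3: 1/(5/4) = 4/5. Minimum is 4/5 at row 3 (x2 leaves); pivot element 5/4.
Pivot on row 3; the z-row RHS becomes 1 − (-27/4)·(4/5) = 32/5.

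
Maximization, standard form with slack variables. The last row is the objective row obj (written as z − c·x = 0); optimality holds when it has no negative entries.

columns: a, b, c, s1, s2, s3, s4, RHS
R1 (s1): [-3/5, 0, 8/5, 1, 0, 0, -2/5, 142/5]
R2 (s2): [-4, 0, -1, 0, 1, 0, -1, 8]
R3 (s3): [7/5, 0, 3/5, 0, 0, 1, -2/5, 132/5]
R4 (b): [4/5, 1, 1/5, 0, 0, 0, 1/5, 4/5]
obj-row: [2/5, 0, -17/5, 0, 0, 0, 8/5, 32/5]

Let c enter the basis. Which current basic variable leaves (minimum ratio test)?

b

Column c entries and ratios — s1: (142/5)/(8/5) = 71/4; s2: -1 ≤ 0, skip; s3: (132/5)/(3/5) = 44; b: (4/5)/(1/5) = 4.
Smallest ratio is 4 in the row of b, so b leaves.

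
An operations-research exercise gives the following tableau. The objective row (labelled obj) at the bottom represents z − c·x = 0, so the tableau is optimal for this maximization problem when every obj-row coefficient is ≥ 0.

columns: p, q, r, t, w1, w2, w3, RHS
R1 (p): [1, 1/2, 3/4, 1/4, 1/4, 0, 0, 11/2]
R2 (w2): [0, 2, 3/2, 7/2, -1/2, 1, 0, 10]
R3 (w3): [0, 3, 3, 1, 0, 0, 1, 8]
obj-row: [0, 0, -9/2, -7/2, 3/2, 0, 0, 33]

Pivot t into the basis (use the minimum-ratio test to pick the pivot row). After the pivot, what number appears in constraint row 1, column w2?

Ratio test on column t — row 1: (11/2)/(1/4) = 22; row 2: 10/(7/2) = 20/7; row 3: 8/1 = 8. Minimum is 20/7 at row 2 (w2 leaves); pivot element 7/2.
Divide row 2 by 7/2; eliminate column t from the other rows.
Row 1 update in column w2: 0 − (1/4)·(2/7) = -1/14.

-1/14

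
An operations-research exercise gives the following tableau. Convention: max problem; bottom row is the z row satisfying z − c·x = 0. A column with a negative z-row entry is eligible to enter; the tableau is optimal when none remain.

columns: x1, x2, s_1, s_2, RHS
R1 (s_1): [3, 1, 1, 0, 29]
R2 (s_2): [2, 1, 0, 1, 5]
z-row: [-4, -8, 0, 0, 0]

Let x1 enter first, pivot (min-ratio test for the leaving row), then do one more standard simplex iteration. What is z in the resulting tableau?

40

Ratio test on column x1 — row 1: 29/3 = 29/3; row 2: 5/2 = 5/2. Minimum is 5/2 at row 2 (s_2 leaves); pivot element 2.
Pivot on row 2; the z-row RHS becomes 0 − (-4)·(5/2) = 10.
Next entering variable (most negative z-row entry -6): x2.
Ratio test on column x2 — row 1: entry -1/2 ≤ 0; row 2: (5/2)/(1/2) = 5. Minimum is 5 at row 2 (x1 leaves); pivot element 1/2.
After the second pivot the z-row RHS is 10 − (-6)·5 = 40.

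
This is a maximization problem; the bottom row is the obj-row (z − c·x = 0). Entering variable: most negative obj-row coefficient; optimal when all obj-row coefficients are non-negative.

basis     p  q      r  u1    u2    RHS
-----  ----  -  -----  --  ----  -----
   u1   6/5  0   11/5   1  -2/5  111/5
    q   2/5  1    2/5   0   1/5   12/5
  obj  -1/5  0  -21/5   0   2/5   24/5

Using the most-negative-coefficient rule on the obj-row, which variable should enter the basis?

r

Negative obj-row entries: p: -1/5, r: -21/5.
The most negative is -21/5 in column r, so r enters.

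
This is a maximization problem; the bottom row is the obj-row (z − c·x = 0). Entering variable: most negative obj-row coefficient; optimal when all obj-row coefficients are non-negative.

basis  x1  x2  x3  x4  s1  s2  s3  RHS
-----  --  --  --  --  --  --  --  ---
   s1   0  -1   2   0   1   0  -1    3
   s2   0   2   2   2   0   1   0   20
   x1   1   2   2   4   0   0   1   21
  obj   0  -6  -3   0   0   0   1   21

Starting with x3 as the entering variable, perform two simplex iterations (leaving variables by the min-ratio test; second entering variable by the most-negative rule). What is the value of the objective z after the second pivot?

Ratio test on column x3 — row 1: 3/2 = 3/2; row 2: 20/2 = 10; row 3: 21/2 = 21/2. Minimum is 3/2 at row 1 (s1 leaves); pivot element 2.
Pivot on row 1; the obj-row RHS becomes 21 − (-3)·(3/2) = 51/2.
Next entering variable (most negative obj-row entry -15/2): x2.
Ratio test on column x2 — row 1: entry -1/2 ≤ 0; row 2: 17/3 = 17/3; row 3: 18/3 = 6. Minimum is 17/3 at row 2 (s2 leaves); pivot element 3.
After the second pivot the obj-row RHS is 51/2 − (-15/2)·(17/3) = 68.

68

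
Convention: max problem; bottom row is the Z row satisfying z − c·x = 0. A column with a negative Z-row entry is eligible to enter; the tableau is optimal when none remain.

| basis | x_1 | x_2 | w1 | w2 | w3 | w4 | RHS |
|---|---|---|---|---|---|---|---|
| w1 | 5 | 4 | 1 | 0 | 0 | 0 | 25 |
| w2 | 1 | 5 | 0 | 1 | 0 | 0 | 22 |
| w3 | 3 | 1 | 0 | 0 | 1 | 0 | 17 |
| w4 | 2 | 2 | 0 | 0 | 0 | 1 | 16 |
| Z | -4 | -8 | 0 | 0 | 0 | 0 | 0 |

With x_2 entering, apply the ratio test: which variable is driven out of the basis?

Column x_2 entries and ratios — w1: 25/4 = 25/4; w2: 22/5 = 22/5; w3: 17/1 = 17; w4: 16/2 = 8.
Smallest ratio is 22/5 in the row of w2, so w2 leaves.

w2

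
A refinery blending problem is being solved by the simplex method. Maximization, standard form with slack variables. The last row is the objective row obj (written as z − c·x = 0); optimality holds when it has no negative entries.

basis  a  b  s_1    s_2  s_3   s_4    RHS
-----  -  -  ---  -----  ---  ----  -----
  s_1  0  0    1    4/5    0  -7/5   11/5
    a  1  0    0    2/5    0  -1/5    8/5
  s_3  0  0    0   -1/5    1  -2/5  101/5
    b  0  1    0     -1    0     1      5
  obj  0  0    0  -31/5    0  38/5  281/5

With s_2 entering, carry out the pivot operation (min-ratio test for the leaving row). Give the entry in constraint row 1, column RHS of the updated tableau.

11/4

Ratio test on column s_2 — row 1: (11/5)/(4/5) = 11/4; row 2: (8/5)/(2/5) = 4; row 3: entry -1/5 ≤ 0; row 4: entry -1 ≤ 0. Minimum is 11/4 at row 1 (s_1 leaves); pivot element 4/5.
Divide row 1 by 4/5; eliminate column s_2 from the other rows.
In the new row 1, the RHS entry is the old entry divided by the pivot: (11/5)/(4/5) = 11/4.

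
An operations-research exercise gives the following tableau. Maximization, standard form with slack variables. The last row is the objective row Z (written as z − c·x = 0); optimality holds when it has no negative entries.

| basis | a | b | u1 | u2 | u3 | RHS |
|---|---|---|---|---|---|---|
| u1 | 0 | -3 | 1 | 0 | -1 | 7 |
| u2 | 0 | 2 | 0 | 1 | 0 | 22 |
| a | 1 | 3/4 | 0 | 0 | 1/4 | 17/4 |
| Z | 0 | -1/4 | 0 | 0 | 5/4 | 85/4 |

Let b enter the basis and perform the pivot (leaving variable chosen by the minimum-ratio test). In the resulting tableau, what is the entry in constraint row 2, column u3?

Ratio test on column b — row 1: entry -3 ≤ 0; row 2: 22/2 = 11; row 3: (17/4)/(3/4) = 17/3. Minimum is 17/3 at row 3 (a leaves); pivot element 3/4.
Divide row 3 by 3/4; eliminate column b from the other rows.
Row 2 update in column u3: 0 − 2·(1/3) = -2/3.

-2/3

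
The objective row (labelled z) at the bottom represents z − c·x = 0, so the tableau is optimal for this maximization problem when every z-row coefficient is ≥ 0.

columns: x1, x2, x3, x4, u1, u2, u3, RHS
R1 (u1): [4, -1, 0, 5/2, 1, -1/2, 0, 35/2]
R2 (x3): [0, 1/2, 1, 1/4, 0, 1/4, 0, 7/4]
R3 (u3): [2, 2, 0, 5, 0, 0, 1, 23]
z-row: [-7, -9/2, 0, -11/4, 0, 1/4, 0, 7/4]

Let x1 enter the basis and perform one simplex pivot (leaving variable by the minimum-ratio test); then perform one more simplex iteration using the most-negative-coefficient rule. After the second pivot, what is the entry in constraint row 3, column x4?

5/2

Ratio test on column x1 — row 1: (35/2)/4 = 35/8; row 2: entry 0 ≤ 0; row 3: 23/2 = 23/2. Minimum is 35/8 at row 1 (u1 leaves); pivot element 4.
Divide row 1 by 4; eliminate column x1 from the other rows.
Second iteration: most negative z-row entry is -25/4 in column x2, so x2 enters.
Ratio test on column x2 — row 1: entry -1/4 ≤ 0; row 2: (7/4)/(1/2) = 7/2; row 3: (57/4)/(5/2) = 57/10. Minimum is 7/2 at row 2 (x3 leaves); pivot element 1/2.
Divide row 2 by 1/2; eliminate column x2 from the other rows.
After both pivots, the entry at constraint row 3, column x4 is 5/2.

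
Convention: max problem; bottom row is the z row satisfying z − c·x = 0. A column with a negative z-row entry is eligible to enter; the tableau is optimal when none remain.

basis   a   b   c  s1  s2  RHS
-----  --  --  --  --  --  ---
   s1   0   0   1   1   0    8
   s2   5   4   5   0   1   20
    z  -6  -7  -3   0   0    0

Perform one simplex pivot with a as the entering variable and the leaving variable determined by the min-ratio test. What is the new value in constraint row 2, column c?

1

Ratio test on column a — row 1: entry 0 ≤ 0; row 2: 20/5 = 4. Minimum is 4 at row 2 (s2 leaves); pivot element 5.
Divide row 2 by 5; eliminate column a from the other rows.
In the new row 2, the c entry is the old entry divided by the pivot: 5/5 = 1.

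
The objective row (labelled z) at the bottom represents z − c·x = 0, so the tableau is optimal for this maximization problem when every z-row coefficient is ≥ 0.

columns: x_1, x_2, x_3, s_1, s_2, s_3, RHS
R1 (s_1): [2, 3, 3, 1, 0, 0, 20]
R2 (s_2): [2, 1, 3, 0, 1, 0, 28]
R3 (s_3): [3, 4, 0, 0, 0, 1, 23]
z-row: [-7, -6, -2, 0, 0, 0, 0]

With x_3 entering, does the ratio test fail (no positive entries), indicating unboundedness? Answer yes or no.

no

Column x_3 has positive entries in row(s) 1, 2, so the ratio test bounds it — not unbounded.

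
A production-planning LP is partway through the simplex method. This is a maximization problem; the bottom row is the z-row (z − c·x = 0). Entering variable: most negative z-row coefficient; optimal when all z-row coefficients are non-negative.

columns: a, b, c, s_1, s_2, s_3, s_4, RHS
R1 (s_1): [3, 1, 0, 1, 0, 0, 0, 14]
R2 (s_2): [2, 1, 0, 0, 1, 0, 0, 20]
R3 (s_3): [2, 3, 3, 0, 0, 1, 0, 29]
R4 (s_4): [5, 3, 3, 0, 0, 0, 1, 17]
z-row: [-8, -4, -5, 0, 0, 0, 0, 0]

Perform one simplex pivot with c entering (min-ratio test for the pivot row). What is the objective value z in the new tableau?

Ratio test on column c — row 1: entry 0 ≤ 0; row 2: entry 0 ≤ 0; row 3: 29/3 = 29/3; row 4: 17/3 = 17/3. Minimum is 17/3 at row 4 (s_4 leaves); pivot element 3.
Pivot on row 4; the z-row RHS becomes 0 − (-5)·(17/3) = 85/3.

85/3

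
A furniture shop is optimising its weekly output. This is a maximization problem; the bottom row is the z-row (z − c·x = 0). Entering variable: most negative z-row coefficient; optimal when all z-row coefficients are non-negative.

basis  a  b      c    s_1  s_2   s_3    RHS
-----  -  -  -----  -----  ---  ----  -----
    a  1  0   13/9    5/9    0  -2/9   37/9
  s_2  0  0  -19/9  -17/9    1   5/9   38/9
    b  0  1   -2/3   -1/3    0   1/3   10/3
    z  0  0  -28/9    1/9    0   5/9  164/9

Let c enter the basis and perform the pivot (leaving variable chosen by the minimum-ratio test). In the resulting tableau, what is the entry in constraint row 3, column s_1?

-1/13

Ratio test on column c — row 1: (37/9)/(13/9) = 37/13; row 2: entry -19/9 ≤ 0; row 3: entry -2/3 ≤ 0. Minimum is 37/13 at row 1 (a leaves); pivot element 13/9.
Divide row 1 by 13/9; eliminate column c from the other rows.
Row 3 update in column s_1: -1/3 − (-2/3)·(5/13) = -1/13.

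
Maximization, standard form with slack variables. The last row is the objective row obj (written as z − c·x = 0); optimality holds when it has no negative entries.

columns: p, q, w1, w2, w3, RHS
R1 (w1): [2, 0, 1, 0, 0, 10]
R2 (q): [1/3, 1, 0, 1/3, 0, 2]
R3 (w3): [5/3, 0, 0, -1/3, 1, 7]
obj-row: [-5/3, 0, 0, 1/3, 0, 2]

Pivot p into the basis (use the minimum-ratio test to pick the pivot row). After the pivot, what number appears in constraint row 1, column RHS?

Ratio test on column p — row 1: 10/2 = 5; row 2: 2/(1/3) = 6; row 3: 7/(5/3) = 21/5. Minimum is 21/5 at row 3 (w3 leaves); pivot element 5/3.
Divide row 3 by 5/3; eliminate column p from the other rows.
Row 1 update in column RHS: 10 − 2·(21/5) = 8/5.

8/5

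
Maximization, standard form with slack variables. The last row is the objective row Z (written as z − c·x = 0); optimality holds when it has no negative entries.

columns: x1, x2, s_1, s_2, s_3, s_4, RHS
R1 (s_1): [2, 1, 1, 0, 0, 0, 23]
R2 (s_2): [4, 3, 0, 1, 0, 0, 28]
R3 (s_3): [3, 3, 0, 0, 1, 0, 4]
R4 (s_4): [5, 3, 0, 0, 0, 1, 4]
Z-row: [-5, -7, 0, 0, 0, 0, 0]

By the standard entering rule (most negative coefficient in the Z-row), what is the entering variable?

x2

Negative Z-row entries: x1: -5, x2: -7.
The most negative is -7 in column x2, so x2 enters.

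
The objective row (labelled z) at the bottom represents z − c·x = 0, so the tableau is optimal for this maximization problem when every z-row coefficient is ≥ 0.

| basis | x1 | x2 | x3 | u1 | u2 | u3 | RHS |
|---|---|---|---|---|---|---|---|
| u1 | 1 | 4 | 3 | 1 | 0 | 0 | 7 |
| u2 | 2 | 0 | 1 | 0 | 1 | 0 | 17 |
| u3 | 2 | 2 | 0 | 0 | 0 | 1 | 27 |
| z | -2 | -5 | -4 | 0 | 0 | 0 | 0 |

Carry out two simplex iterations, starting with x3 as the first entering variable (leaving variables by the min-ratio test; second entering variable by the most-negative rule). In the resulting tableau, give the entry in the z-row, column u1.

2

Ratio test on column x3 — row 1: 7/3 = 7/3; row 2: 17/1 = 17; row 3: entry 0 ≤ 0. Minimum is 7/3 at row 1 (u1 leaves); pivot element 3.
Divide row 1 by 3; eliminate column x3 from the other rows.
Second iteration: most negative z-row entry is -2/3 in column x1, so x1 enters.
Ratio test on column x1 — row 1: (7/3)/(1/3) = 7; row 2: (44/3)/(5/3) = 44/5; row 3: 27/2 = 27/2. Minimum is 7 at row 1 (x3 leaves); pivot element 1/3.
Divide row 1 by 1/3; eliminate column x1 from the other rows.
After both pivots, the entry at the z-row, column u1 is 2.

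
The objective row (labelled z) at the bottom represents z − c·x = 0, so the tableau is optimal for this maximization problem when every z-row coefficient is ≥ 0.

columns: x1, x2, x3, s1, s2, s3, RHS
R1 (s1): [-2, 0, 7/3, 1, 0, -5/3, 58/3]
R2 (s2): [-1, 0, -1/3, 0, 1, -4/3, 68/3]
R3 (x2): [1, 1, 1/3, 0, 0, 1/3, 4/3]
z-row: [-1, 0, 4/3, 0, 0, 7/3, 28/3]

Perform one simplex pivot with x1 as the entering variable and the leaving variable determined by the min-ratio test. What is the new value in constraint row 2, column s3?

Ratio test on column x1 — row 1: entry -2 ≤ 0; row 2: entry -1 ≤ 0; row 3: (4/3)/1 = 4/3. Minimum is 4/3 at row 3 (x2 leaves); pivot element 1.
Divide row 3 by 1; eliminate column x1 from the other rows.
Row 2 update in column s3: -4/3 − (-1)·(1/3) = -1.

-1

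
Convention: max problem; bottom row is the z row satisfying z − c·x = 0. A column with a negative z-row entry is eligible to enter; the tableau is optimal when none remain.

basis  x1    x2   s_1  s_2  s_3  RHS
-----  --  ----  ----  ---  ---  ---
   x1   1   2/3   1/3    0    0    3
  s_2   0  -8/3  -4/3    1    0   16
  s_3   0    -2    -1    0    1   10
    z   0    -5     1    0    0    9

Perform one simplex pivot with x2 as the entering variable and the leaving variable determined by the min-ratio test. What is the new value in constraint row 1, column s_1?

1/2

Ratio test on column x2 — row 1: 3/(2/3) = 9/2; row 2: entry -8/3 ≤ 0; row 3: entry -2 ≤ 0. Minimum is 9/2 at row 1 (x1 leaves); pivot element 2/3.
Divide row 1 by 2/3; eliminate column x2 from the other rows.
In the new row 1, the s_1 entry is the old entry divided by the pivot: (1/3)/(2/3) = 1/2.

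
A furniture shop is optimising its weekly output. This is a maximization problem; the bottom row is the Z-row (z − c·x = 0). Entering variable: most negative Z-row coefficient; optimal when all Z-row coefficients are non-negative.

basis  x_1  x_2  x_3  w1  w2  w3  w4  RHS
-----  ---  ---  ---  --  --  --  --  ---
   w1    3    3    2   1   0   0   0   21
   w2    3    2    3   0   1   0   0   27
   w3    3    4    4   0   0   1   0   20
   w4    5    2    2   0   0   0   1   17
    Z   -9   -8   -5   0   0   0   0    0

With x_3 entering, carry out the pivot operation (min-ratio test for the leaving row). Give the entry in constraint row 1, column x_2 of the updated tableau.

1

Ratio test on column x_3 — row 1: 21/2 = 21/2; row 2: 27/3 = 9; row 3: 20/4 = 5; row 4: 17/2 = 17/2. Minimum is 5 at row 3 (w3 leaves); pivot element 4.
Divide row 3 by 4; eliminate column x_3 from the other rows.
Row 1 update in column x_2: 3 − 2·1 = 1.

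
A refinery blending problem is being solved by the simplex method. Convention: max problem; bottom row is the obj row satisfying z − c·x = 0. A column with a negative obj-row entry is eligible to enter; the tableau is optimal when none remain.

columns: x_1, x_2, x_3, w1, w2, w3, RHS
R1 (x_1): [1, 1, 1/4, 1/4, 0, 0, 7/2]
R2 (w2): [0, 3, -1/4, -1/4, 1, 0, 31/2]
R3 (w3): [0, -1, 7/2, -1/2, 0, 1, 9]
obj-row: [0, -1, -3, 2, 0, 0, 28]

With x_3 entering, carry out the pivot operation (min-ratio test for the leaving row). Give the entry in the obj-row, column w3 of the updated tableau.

Ratio test on column x_3 — row 1: (7/2)/(1/4) = 14; row 2: entry -1/4 ≤ 0; row 3: 9/(7/2) = 18/7. Minimum is 18/7 at row 3 (w3 leaves); pivot element 7/2.
Divide row 3 by 7/2; eliminate column x_3 from the other rows.
obj-row update in column w3: 0 − (-3)·(2/7) = 6/7.

6/7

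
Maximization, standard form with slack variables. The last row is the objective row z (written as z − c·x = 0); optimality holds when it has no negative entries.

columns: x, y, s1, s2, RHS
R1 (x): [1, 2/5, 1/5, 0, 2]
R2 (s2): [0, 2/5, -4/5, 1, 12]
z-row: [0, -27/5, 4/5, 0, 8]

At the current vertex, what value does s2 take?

s2 is basic (row 2); its value is the RHS of that row, 12.

12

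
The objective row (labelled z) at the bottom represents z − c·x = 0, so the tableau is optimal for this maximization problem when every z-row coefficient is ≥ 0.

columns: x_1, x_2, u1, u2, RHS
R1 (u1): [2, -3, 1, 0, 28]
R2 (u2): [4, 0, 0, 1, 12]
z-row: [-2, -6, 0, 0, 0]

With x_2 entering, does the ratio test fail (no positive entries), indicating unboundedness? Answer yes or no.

Every constraint-row entry in column x_2 is ≤ 0, so increasing x_2 is unbounded.

yes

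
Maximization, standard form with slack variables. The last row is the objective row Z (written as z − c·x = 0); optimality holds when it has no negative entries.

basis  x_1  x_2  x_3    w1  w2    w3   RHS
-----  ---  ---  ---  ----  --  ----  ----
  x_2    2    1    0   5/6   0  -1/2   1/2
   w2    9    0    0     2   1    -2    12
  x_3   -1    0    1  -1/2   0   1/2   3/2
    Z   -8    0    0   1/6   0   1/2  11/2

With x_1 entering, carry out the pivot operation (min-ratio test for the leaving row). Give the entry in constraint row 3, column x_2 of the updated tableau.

Ratio test on column x_1 — row 1: (1/2)/2 = 1/4; row 2: 12/9 = 4/3; row 3: entry -1 ≤ 0. Minimum is 1/4 at row 1 (x_2 leaves); pivot element 2.
Divide row 1 by 2; eliminate column x_1 from the other rows.
Row 3 update in column x_2: 0 − (-1)·(1/2) = 1/2.

1/2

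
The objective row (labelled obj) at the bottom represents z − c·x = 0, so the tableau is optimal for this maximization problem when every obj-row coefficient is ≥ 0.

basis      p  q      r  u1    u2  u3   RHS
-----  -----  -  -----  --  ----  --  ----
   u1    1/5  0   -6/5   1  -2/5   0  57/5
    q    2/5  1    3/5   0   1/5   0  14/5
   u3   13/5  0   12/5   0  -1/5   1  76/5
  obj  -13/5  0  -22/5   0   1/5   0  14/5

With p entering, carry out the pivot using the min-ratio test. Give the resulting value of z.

18

Ratio test on column p — row 1: (57/5)/(1/5) = 57; row 2: (14/5)/(2/5) = 7; row 3: (76/5)/(13/5) = 76/13. Minimum is 76/13 at row 3 (u3 leaves); pivot element 13/5.
Pivot on row 3; the obj-row RHS becomes 14/5 − (-13/5)·(76/13) = 18.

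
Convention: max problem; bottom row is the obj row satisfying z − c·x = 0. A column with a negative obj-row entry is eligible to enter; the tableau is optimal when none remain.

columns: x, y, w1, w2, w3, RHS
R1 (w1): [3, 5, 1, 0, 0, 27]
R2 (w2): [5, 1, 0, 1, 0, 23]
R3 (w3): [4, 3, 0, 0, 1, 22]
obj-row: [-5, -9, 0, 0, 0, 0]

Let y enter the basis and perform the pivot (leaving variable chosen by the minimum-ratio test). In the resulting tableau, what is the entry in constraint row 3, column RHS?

29/5

Ratio test on column y — row 1: 27/5 = 27/5; row 2: 23/1 = 23; row 3: 22/3 = 22/3. Minimum is 27/5 at row 1 (w1 leaves); pivot element 5.
Divide row 1 by 5; eliminate column y from the other rows.
Row 3 update in column RHS: 22 − 3·(27/5) = 29/5.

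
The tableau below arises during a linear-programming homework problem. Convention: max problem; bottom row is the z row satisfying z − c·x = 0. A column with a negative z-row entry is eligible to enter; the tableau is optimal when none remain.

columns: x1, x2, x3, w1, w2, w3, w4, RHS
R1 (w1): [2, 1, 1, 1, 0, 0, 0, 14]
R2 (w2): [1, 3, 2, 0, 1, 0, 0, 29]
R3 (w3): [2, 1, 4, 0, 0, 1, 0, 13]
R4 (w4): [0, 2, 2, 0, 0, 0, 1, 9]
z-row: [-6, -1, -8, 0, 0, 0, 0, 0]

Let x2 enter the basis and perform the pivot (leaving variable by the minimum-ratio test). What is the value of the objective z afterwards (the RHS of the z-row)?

9/2

Ratio test on column x2 — row 1: 14/1 = 14; row 2: 29/3 = 29/3; row 3: 13/1 = 13; row 4: 9/2 = 9/2. Minimum is 9/2 at row 4 (w4 leaves); pivot element 2.
Pivot on row 4; the z-row RHS becomes 0 − (-1)·(9/2) = 9/2.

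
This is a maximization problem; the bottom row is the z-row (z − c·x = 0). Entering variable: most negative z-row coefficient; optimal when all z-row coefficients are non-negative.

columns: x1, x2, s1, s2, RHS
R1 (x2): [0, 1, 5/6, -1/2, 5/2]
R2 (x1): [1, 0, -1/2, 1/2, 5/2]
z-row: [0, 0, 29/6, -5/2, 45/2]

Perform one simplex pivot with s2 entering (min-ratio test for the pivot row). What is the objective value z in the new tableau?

35

Ratio test on column s2 — row 1: entry -1/2 ≤ 0; row 2: (5/2)/(1/2) = 5. Minimum is 5 at row 2 (x1 leaves); pivot element 1/2.
Pivot on row 2; the z-row RHS becomes 45/2 − (-5/2)·5 = 35.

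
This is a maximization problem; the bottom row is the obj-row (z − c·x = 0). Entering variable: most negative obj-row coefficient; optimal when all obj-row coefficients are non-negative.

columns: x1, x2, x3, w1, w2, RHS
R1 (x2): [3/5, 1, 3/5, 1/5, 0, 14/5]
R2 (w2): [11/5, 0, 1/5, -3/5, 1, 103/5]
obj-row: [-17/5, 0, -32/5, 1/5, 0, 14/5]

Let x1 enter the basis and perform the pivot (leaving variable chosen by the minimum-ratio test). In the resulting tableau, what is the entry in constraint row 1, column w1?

Ratio test on column x1 — row 1: (14/5)/(3/5) = 14/3; row 2: (103/5)/(11/5) = 103/11. Minimum is 14/3 at row 1 (x2 leaves); pivot element 3/5.
Divide row 1 by 3/5; eliminate column x1 from the other rows.
In the new row 1, the w1 entry is the old entry divided by the pivot: (1/5)/(3/5) = 1/3.

1/3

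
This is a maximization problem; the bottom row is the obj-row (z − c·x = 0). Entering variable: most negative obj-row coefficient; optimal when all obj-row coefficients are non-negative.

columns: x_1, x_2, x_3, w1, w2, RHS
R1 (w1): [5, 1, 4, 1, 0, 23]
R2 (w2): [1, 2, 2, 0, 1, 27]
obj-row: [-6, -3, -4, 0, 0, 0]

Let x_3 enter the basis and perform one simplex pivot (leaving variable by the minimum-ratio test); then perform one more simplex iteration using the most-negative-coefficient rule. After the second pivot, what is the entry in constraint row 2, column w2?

Ratio test on column x_3 — row 1: 23/4 = 23/4; row 2: 27/2 = 27/2. Minimum is 23/4 at row 1 (w1 leaves); pivot element 4.
Divide row 1 by 4; eliminate column x_3 from the other rows.
Second iteration: most negative obj-row entry is -2 in column x_2, so x_2 enters.
Ratio test on column x_2 — row 1: (23/4)/(1/4) = 23; row 2: (31/2)/(3/2) = 31/3. Minimum is 31/3 at row 2 (w2 leaves); pivot element 3/2.
Divide row 2 by 3/2; eliminate column x_2 from the other rows.
After both pivots, the entry at constraint row 2, column w2 is 2/3.

2/3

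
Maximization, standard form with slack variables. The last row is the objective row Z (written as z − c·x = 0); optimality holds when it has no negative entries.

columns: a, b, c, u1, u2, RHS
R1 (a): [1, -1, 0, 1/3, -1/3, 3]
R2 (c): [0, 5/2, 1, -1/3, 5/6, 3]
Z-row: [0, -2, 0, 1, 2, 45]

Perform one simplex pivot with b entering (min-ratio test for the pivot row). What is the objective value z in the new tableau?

Ratio test on column b — row 1: entry -1 ≤ 0; row 2: 3/(5/2) = 6/5. Minimum is 6/5 at row 2 (c leaves); pivot element 5/2.
Pivot on row 2; the Z-row RHS becomes 45 − (-2)·(6/5) = 237/5.

237/5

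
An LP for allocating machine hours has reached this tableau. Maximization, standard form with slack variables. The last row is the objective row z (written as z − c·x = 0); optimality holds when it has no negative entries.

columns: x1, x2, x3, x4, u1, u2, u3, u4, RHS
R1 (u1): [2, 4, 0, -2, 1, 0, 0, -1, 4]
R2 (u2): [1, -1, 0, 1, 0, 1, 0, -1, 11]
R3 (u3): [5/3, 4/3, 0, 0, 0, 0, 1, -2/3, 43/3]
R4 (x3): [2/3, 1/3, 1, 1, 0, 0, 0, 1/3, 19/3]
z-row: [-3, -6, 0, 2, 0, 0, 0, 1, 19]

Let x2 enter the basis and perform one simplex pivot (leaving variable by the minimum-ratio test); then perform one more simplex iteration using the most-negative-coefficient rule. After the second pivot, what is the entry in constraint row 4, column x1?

3/7

Ratio test on column x2 — row 1: 4/4 = 1; row 2: entry -1 ≤ 0; row 3: (43/3)/(4/3) = 43/4; row 4: (19/3)/(1/3) = 19. Minimum is 1 at row 1 (u1 leaves); pivot element 4.
Divide row 1 by 4; eliminate column x2 from the other rows.
Second iteration: most negative z-row entry is -1 in column x4, so x4 enters.
Ratio test on column x4 — row 1: entry -1/2 ≤ 0; row 2: 12/(1/2) = 24; row 3: 13/(2/3) = 39/2; row 4: 6/(7/6) = 36/7. Minimum is 36/7 at row 4 (x3 leaves); pivot element 7/6.
Divide row 4 by 7/6; eliminate column x4 from the other rows.
After both pivots, the entry at constraint row 4, column x1 is 3/7.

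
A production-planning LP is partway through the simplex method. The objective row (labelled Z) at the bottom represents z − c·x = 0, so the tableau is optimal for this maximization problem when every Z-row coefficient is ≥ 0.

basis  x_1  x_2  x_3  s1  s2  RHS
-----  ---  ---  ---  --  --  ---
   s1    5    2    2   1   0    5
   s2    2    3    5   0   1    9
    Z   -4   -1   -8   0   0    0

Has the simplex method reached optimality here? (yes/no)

no

The Z-row has a negative entry -8 in column x_3, so it is not optimal.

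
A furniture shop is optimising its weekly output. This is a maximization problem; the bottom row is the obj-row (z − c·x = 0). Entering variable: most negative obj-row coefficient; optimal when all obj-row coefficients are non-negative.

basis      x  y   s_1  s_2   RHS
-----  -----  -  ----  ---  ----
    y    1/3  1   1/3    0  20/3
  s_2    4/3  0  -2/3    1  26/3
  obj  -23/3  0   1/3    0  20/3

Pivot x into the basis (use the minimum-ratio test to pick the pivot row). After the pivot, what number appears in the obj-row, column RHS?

113/2

Ratio test on column x — row 1: (20/3)/(1/3) = 20; row 2: (26/3)/(4/3) = 13/2. Minimum is 13/2 at row 2 (s_2 leaves); pivot element 4/3.
Divide row 2 by 4/3; eliminate column x from the other rows.
obj-row update in column RHS: 20/3 − (-23/3)·(13/2) = 113/2.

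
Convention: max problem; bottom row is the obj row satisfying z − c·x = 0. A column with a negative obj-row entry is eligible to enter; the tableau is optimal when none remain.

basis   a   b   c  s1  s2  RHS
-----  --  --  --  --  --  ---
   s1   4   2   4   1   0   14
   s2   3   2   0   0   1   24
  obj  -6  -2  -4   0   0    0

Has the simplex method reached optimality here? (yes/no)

no

The obj-row has a negative entry -6 in column a, so it is not optimal.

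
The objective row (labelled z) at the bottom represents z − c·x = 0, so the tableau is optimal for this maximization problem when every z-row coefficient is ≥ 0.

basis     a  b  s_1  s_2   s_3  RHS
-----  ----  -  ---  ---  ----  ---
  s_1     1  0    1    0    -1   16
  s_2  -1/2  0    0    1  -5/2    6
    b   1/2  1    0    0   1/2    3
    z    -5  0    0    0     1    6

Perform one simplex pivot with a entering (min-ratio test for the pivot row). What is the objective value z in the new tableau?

Ratio test on column a — row 1: 16/1 = 16; row 2: entry -1/2 ≤ 0; row 3: 3/(1/2) = 6. Minimum is 6 at row 3 (b leaves); pivot element 1/2.
Pivot on row 3; the z-row RHS becomes 6 − (-5)·6 = 36.

36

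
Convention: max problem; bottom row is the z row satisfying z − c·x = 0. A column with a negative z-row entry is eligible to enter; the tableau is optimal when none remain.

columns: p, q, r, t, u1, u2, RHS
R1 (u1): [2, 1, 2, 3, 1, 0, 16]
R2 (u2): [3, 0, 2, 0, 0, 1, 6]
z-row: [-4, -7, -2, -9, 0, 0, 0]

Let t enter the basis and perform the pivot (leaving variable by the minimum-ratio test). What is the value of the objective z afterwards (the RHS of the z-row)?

48

Ratio test on column t — row 1: 16/3 = 16/3; row 2: entry 0 ≤ 0. Minimum is 16/3 at row 1 (u1 leaves); pivot element 3.
Pivot on row 1; the z-row RHS becomes 0 − (-9)·(16/3) = 48.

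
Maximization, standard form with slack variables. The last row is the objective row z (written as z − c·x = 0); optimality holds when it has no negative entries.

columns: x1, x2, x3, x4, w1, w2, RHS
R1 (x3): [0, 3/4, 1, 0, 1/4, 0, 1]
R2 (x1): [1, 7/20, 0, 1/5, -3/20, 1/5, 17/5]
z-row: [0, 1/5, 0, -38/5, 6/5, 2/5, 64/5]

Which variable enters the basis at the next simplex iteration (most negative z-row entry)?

x4

Negative z-row entries: x4: -38/5.
The most negative is -38/5 in column x4, so x4 enters.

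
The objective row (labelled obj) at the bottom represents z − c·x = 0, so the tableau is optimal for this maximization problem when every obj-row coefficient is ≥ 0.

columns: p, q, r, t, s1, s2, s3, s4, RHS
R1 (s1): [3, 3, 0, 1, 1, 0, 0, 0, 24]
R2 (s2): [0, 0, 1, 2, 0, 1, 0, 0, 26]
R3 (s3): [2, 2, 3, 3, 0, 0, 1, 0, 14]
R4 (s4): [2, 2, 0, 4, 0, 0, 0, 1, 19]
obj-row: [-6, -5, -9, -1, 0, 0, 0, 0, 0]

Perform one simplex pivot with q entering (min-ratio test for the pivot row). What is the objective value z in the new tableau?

Ratio test on column q — row 1: 24/3 = 8; row 2: entry 0 ≤ 0; row 3: 14/2 = 7; row 4: 19/2 = 19/2. Minimum is 7 at row 3 (s3 leaves); pivot element 2.
Pivot on row 3; the obj-row RHS becomes 0 − (-5)·7 = 35.

35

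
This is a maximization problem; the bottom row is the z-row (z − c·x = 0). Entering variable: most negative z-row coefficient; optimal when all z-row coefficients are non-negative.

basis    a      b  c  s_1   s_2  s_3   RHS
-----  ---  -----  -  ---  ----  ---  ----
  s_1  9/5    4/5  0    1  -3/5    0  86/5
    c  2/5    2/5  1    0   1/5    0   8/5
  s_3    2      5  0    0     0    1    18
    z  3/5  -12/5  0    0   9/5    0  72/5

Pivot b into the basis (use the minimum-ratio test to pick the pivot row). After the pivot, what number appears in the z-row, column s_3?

Ratio test on column b — row 1: (86/5)/(4/5) = 43/2; row 2: (8/5)/(2/5) = 4; row 3: 18/5 = 18/5. Minimum is 18/5 at row 3 (s_3 leaves); pivot element 5.
Divide row 3 by 5; eliminate column b from the other rows.
z-row update in column s_3: 0 − (-12/5)·(1/5) = 12/25.

12/25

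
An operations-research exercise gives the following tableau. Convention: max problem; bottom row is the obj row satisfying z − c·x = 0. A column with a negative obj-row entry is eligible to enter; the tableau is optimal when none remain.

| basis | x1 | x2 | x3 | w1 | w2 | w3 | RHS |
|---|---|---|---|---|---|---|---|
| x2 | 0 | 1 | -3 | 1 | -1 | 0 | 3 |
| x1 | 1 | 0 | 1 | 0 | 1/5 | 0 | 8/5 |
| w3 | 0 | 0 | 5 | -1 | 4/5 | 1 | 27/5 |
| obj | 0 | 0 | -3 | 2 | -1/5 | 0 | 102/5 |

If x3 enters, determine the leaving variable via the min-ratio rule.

w3

Column x3 entries and ratios — x2: -3 ≤ 0, skip; x1: (8/5)/1 = 8/5; w3: (27/5)/5 = 27/25.
Smallest ratio is 27/25 in the row of w3, so w3 leaves.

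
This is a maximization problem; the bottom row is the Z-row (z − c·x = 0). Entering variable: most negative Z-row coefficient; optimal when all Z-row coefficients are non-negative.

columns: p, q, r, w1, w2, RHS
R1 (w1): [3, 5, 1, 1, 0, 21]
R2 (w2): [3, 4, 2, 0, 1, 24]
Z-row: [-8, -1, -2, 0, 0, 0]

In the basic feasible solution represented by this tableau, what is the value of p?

p is not in the basis, so in the current basic feasible solution p = 0.

0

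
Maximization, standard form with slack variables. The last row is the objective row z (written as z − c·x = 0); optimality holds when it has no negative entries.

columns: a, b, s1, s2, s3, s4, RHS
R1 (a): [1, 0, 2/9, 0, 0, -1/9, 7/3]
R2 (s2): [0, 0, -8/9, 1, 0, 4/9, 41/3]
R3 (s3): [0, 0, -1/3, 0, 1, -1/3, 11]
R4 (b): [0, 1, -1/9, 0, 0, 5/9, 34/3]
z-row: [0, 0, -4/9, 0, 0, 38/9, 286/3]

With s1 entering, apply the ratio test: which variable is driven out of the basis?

Column s1 entries and ratios — a: (7/3)/(2/9) = 21/2; s2: -8/9 ≤ 0, skip; s3: -1/3 ≤ 0, skip; b: -1/9 ≤ 0, skip.
Smallest ratio is 21/2 in the row of a, so a leaves.

a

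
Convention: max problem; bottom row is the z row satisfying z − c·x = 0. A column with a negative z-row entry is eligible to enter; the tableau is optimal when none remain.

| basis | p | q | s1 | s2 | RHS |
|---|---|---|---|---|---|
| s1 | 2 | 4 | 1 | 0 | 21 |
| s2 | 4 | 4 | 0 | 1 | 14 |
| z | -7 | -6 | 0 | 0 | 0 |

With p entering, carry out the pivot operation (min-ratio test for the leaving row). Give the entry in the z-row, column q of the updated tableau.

1

Ratio test on column p — row 1: 21/2 = 21/2; row 2: 14/4 = 7/2. Minimum is 7/2 at row 2 (s2 leaves); pivot element 4.
Divide row 2 by 4; eliminate column p from the other rows.
z-row update in column q: -6 − (-7)·1 = 1.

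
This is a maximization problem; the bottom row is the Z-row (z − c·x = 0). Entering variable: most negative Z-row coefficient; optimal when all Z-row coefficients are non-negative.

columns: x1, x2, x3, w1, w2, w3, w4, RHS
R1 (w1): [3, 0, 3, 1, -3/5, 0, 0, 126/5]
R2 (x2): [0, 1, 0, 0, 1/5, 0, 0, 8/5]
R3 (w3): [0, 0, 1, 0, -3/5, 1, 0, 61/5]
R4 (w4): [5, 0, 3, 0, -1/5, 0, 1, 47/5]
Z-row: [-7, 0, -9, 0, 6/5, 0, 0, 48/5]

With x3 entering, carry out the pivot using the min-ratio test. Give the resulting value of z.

Ratio test on column x3 — row 1: (126/5)/3 = 42/5; row 2: entry 0 ≤ 0; row 3: (61/5)/1 = 61/5; row 4: (47/5)/3 = 47/15. Minimum is 47/15 at row 4 (w4 leaves); pivot element 3.
Pivot on row 4; the Z-row RHS becomes 48/5 − (-9)·(47/15) = 189/5.

189/5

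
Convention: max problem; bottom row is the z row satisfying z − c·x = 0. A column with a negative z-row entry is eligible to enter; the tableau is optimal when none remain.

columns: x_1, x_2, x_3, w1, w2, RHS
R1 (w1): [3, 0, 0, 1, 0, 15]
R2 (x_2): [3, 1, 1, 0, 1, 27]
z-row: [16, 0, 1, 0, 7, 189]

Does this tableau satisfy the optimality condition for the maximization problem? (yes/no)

yes

Every z-row coefficient is ≥ 0, so the tableau is optimal.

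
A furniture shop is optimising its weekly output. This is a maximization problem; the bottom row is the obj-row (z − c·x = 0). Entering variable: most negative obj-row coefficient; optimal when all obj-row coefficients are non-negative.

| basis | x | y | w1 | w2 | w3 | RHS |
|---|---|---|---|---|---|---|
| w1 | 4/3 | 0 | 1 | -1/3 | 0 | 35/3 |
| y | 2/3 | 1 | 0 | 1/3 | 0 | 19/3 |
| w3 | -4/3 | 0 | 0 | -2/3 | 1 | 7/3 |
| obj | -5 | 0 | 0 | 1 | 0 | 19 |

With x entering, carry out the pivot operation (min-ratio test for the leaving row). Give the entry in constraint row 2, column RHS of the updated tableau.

1/2

Ratio test on column x — row 1: (35/3)/(4/3) = 35/4; row 2: (19/3)/(2/3) = 19/2; row 3: entry -4/3 ≤ 0. Minimum is 35/4 at row 1 (w1 leaves); pivot element 4/3.
Divide row 1 by 4/3; eliminate column x from the other rows.
Row 2 update in column RHS: 19/3 − (2/3)·(35/4) = 1/2.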